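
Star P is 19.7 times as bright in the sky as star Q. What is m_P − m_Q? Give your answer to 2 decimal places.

m_P − m_Q ≈ -3.24

Pogson: Δm = −2.5 log₁₀(ratio) = −2.5 log₁₀(19.7) = −2.5 × 1.2945 = -3.236
Star P is brighter, so it has the smaller magnitude: the difference is negative.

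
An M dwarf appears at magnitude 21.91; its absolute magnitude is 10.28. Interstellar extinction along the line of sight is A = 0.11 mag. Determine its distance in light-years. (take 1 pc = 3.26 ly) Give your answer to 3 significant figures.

m − M = 5 log₁₀(d/10 pc) + A  ⇒  21.91 − (10.28) − 0.11 = 5 log₁₀(d/10)
11.520 = 5 log₁₀(d/10)
log₁₀ d = (m − M − A)/5 + 1 = 3.3040
d = 10^3.3040 = 2014 pc
= 6565 ly

d ≈ 6560 ly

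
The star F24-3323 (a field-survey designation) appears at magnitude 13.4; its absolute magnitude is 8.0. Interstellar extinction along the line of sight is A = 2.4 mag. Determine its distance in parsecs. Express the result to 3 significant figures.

m − M = 5 log₁₀(d/10 pc) + A  ⇒  13.4 − (8.0) − 2.4 = 5 log₁₀(d/10)
3.000 = 5 log₁₀(d/10)
log₁₀ d = (m − M − A)/5 + 1 = 1.6000
d = 10^1.6000 = 39.81 pc

d ≈ 39.8 pc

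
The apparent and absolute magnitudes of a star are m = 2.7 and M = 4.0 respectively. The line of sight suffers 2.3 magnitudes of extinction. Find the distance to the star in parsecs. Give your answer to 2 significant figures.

m − M = 5 log₁₀(d/10 pc) + A  ⇒  2.7 − (4.0) − 2.3 = 5 log₁₀(d/10)
-3.600 = 5 log₁₀(d/10)
log₁₀ d = (m − M − A)/5 + 1 = 0.2800
d = 10^0.2800 = 1.905 pc

d ≈ 1.9 pc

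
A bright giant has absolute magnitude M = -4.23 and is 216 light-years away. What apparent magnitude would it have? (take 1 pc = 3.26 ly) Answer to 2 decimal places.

d = 216 ly / 3.26 = 66.26 pc
m = M + 5 log₁₀ d − 5 = -4.23 + 5·1.8212 − 5 = -0.124

m ≈ -0.12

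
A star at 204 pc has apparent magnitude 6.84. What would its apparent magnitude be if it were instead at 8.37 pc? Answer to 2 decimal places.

Flux ∝ 1/d², so Δm = 5 log₁₀(d₂/d₁) = 5 log₁₀(8.37/204) = -6.935
m₂ = m₁ + Δm = 6.84 + (-6.935) = -0.095

m ≈ -0.09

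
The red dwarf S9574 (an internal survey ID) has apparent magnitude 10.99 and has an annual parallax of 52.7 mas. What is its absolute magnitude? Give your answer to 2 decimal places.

M ≈ 9.60

p = 52.7 mas = 0.0527″ → d = 1/p = 18.98 pc
5 log₁₀(d/10 pc) = 5 log₁₀(18.98) − 5 = 1.391
M = m − 5 log₁₀(d/10) = 10.99 − 1.391 = 9.599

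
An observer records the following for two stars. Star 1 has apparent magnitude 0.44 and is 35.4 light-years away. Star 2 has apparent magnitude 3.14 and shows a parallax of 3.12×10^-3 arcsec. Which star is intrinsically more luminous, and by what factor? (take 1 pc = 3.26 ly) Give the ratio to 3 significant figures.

Star 1: d = 35.4 ly / 3.26 = 10.86 pc
Star 1: M = m − 5 log₁₀ d + 5 = 0.44 − 5·1.0358 + 5 = 0.261
Star 2: d = 1/p = 1/3.12×10^-3″ = 320.5 pc
Star 2: M = m − 5 log₁₀ d + 5 = 3.14 − 5·2.5058 + 5 = -4.389
ΔM = M_1 − M_2 = 0.261 − (-4.389) = 4.650; smaller M is more luminous → Star 2.
L ratio = 10^(0.4 |ΔM|) = 10^1.860 = 72.46

Star 2 is more luminous, by a factor of 72.5.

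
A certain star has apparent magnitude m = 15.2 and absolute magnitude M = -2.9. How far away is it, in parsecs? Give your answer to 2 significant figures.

d ≈ 42000 pc

μ = m − M = 18.100
m − M = 5 log₁₀ d − 5
log₁₀ d = (m − M)/5 + 1 = 4.6200
d = 10^4.6200 = 41690 pc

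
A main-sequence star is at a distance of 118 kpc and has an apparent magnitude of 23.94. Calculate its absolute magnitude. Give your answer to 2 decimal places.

M ≈ 3.58

d = 118 kpc = 118000 pc
5 log₁₀(d/10 pc) = 5 log₁₀(118000) − 5 = 20.359
M = m − 5 log₁₀(d/10) = 23.94 − 20.359 = 3.581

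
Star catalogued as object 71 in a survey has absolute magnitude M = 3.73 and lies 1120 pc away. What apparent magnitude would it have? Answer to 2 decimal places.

m ≈ 13.98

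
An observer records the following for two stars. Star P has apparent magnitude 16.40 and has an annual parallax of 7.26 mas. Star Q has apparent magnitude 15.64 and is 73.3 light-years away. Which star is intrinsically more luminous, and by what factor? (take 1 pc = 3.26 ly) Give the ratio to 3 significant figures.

Star P: p = 7.26 mas = 7.26×10^-3″ → d = 1/p = 137.7 pc
Star P: M = m − 5 log₁₀ d + 5 = 16.40 − 5·2.1391 + 5 = 10.705
Star Q: d = 73.3 ly / 3.26 = 22.48 pc
Star Q: M = m − 5 log₁₀ d + 5 = 15.64 − 5·1.3519 + 5 = 13.881
ΔM = M_P − M_Q = 10.705 − (13.881) = -3.176; smaller M is more luminous → Star P.
L ratio = 10^(0.4 |ΔM|) = 10^1.270 = 18.64

Star P is more luminous, by a factor of 18.6.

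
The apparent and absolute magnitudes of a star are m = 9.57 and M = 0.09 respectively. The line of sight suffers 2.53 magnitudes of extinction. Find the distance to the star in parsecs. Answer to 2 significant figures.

d ≈ 250 pc

m − M = 5 log₁₀(d/10 pc) + A  ⇒  9.57 − (0.09) − 2.53 = 5 log₁₀(d/10)
6.950 = 5 log₁₀(d/10)
log₁₀ d = (m − M − A)/5 + 1 = 2.3900
d = 10^2.3900 = 245.5 pc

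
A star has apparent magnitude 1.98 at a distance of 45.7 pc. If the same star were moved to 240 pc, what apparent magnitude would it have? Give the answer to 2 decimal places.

m ≈ 5.58

Flux ∝ 1/d², so Δm = 5 log₁₀(d₂/d₁) = 5 log₁₀(240/45.7) = 3.601
m₂ = m₁ + Δm = 1.98 + (3.601) = 5.581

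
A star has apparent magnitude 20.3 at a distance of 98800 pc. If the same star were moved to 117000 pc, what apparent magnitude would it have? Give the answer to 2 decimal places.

Flux ∝ 1/d², so Δm = 5 log₁₀(d₂/d₁) = 5 log₁₀(117000/98800) = 0.367
m₂ = m₁ + Δm = 20.3 + (0.367) = 20.667

m ≈ 20.67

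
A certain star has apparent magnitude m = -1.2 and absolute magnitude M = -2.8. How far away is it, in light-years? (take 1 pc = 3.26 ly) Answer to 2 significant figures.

d ≈ 68 ly

μ = m − M = 1.600
m − M = 5 log₁₀ d − 5
log₁₀ d = (m − M)/5 + 1 = 1.3200
d = 10^1.3200 = 20.89 pc
= 68.11 ly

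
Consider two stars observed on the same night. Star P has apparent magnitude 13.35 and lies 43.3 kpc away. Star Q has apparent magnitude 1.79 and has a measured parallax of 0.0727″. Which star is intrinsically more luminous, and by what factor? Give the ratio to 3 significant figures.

Star P is more luminous, by a factor of 236.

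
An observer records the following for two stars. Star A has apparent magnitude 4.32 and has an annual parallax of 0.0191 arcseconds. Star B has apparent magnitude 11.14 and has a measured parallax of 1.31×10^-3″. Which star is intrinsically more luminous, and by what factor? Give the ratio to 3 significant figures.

Star A is more luminous, by a factor of 2.51.

Star A: d = 1/p = 1/0.0191″ = 52.36 pc
Star A: M = m − 5 log₁₀ d + 5 = 4.32 − 5·1.7190 + 5 = 0.725
Star B: d = 1/p = 1/1.31×10^-3″ = 763.4 pc
Star B: M = m − 5 log₁₀ d + 5 = 11.14 − 5·2.8827 + 5 = 1.726
ΔM = M_A − M_B = 0.725 − (1.726) = -1.001; smaller M is more luminous → Star A.
L ratio = 10^(0.4 |ΔM|) = 10^0.400 = 2.515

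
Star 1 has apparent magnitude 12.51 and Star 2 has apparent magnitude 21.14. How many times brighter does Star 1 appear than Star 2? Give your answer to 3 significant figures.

2830

Magnitude difference = -8.63
Flux ratio = 10^(−0.4 Δm) = 10^(−0.4 × -8.63) = 10^3.452 = 2831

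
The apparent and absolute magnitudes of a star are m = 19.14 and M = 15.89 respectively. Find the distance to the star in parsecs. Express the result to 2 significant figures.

d ≈ 45 pc

Distance modulus: m − M = 19.14 − (15.89) = 3.250
m − M = 5 log₁₀ d − 5
log₁₀ d = (m − M)/5 + 1 = 1.6500
d = 10^1.6500 = 44.67 pc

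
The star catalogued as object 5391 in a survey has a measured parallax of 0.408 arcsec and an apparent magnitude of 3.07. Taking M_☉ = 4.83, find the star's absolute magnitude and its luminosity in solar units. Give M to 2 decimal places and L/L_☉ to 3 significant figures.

d = 1/p = 1/0.408″ = 2.451 pc
M = m − 5 log₁₀ d + 5 = 3.07 − 5·0.3893 + 5 = 6.123
M − M_☉ = 6.123 − 4.83 = 1.293
L/L_☉ = 10^(−0.4 × 1.293) = 0.3039

M ≈ 6.12; L/L_☉ ≈ 0.304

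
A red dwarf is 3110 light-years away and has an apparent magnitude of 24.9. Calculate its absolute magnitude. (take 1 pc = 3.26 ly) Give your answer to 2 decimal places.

M ≈ 15.00

d = 3110 ly / 3.26 = 954.0 pc
5 log₁₀(d/10 pc) = 5 log₁₀(954.0) − 5 = 9.898
M = m − 5 log₁₀(d/10) = 24.9 − 9.898 = 15.002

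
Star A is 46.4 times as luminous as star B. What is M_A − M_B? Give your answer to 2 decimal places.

Pogson: ΔM = −2.5 log₁₀(ratio) = −2.5 log₁₀(46.4) = −2.5 × 1.6665 = -4.166
Star A is brighter, so it has the smaller magnitude: the difference is negative.

M_A − M_B ≈ -4.17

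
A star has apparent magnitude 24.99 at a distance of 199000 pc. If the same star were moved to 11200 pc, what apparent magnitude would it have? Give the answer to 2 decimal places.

m ≈ 18.74

Flux ∝ 1/d², so Δm = 5 log₁₀(d₂/d₁) = 5 log₁₀(11200/199000) = -6.248
m₂ = m₁ + Δm = 24.99 + (-6.248) = 18.742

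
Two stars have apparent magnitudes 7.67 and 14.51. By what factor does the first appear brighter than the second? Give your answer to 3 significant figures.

Δm = 7.67 − (14.51) = -6.84
Flux ratio = 10^(−0.4 Δm) = 10^(−0.4 × -6.84) = 10^2.736 = 544.5

545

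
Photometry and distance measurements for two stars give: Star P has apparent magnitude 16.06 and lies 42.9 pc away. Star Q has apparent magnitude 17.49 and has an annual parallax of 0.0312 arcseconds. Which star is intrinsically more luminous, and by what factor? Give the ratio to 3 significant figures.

Star P is more luminous, by a factor of 6.69.

Star P: M = m − 5 log₁₀ d + 5 = 16.06 − 5·1.6325 + 5 = 12.898
Star Q: d = 1/p = 1/0.0312″ = 32.05 pc
Star Q: M = m − 5 log₁₀ d + 5 = 17.49 − 5·1.5058 + 5 = 14.961
ΔM = M_P − M_Q = 12.898 − (14.961) = -2.063; smaller M is more luminous → Star P.
L ratio = 10^(0.4 |ΔM|) = 10^0.825 = 6.687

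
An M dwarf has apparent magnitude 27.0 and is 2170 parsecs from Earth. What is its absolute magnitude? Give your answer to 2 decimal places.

5 log₁₀(d/10 pc) = 5 log₁₀(2170) − 5 = 11.682
M = m − 5 log₁₀(d/10) = 27.0 − 11.682 = 15.318

M ≈ 15.32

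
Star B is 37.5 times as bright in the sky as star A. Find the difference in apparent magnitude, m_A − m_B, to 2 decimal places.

Pogson: Δm = −2.5 log₁₀(ratio) = −2.5 log₁₀(37.5) = −2.5 × 1.5740 = -3.935
Star B is brighter so has the smaller magnitude: m_A − m_B is positive.

m_A − m_B ≈ 3.94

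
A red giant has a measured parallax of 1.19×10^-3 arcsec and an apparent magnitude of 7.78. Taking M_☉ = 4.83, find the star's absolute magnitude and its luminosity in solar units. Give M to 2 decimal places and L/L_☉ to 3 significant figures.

M ≈ -1.84; L/L_☉ ≈ 467

d = 1/p = 1/1.19×10^-3″ = 840.3 pc
M = m − 5 log₁₀ d + 5 = 7.78 − 5·2.9245 + 5 = -1.842
M − M_☉ = -1.842 − 4.83 = -6.672
L/L_☉ = 10^(−0.4 × -6.672) = 466.6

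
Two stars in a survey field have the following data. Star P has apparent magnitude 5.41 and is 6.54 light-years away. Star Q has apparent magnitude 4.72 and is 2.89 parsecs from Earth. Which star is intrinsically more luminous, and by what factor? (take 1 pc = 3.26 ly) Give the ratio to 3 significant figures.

Star Q is more luminous, by a factor of 3.92.

Star P: d = 6.54 ly / 3.26 = 2.006 pc
Star P: M = m − 5 log₁₀ d + 5 = 5.41 − 5·0.3024 + 5 = 8.898
Star Q: M = m − 5 log₁₀ d + 5 = 4.72 − 5·0.4609 + 5 = 7.416
ΔM = M_P − M_Q = 8.898 − (7.416) = 1.483; smaller M is more luminous → Star Q.
L ratio = 10^(0.4 |ΔM|) = 10^0.593 = 3.918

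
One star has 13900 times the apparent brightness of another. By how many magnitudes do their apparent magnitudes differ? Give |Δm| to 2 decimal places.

|Δm| ≈ 10.36

Pogson: Δm = −2.5 log₁₀(ratio) = −2.5 log₁₀(13900) = −2.5 × 4.1430 = -10.358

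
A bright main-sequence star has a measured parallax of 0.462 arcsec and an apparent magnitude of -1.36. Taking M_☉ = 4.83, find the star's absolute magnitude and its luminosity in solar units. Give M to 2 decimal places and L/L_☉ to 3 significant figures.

M ≈ 1.96; L/L_☉ ≈ 14.0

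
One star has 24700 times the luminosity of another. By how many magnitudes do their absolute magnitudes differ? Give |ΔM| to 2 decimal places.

Pogson: ΔM = −2.5 log₁₀(ratio) = −2.5 log₁₀(24700) = −2.5 × 4.3927 = -10.982

|ΔM| ≈ 10.98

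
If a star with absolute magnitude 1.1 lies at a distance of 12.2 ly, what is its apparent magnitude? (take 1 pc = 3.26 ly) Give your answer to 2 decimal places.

m ≈ -1.03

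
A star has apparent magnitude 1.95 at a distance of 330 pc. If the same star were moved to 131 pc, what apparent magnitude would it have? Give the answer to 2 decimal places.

Flux ∝ 1/d², so Δm = 5 log₁₀(d₂/d₁) = 5 log₁₀(131/330) = -2.006
m₂ = m₁ + Δm = 1.95 + (-2.006) = -0.056

m ≈ -0.06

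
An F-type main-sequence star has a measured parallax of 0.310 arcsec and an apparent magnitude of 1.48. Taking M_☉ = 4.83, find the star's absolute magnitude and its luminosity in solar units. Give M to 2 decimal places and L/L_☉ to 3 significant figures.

M ≈ 3.94; L/L_☉ ≈ 2.28

d = 1/p = 1/0.310″ = 3.226 pc
M = m − 5 log₁₀ d + 5 = 1.48 − 5·0.5086 + 5 = 3.937
M − M_☉ = 3.937 − 4.83 = -0.893
L/L_☉ = 10^(−0.4 × -0.893) = 2.277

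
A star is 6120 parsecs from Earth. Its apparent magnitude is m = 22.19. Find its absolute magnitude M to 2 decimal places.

M ≈ 8.26

5 log₁₀(d/10 pc) = 5 log₁₀(6120) − 5 = 13.934
M = m − 5 log₁₀(d/10) = 22.19 − 13.934 = 8.256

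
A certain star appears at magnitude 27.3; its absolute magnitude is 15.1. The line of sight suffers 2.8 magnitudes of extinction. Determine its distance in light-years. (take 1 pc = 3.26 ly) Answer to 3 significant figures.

m − M = 5 log₁₀(d/10 pc) + A  ⇒  27.3 − (15.1) − 2.8 = 5 log₁₀(d/10)
9.400 = 5 log₁₀(d/10)
log₁₀ d = (m − M − A)/5 + 1 = 2.8800
d = 10^2.8800 = 758.6 pc
= 2473 ly

d ≈ 2470 ly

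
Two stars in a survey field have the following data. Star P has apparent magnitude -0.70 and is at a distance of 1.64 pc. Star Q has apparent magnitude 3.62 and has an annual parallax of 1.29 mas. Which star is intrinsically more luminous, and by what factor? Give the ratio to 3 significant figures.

Star Q is more luminous, by a factor of 4180.

Star P: M = m − 5 log₁₀ d + 5 = -0.70 − 5·0.2148 + 5 = 3.226
Star Q: p = 1.29 mas = 1.29×10^-3″ → d = 1/p = 775.2 pc
Star Q: M = m − 5 log₁₀ d + 5 = 3.62 − 5·2.8894 + 5 = -5.827
ΔM = M_P − M_Q = 3.226 − (-5.827) = 9.053; smaller M is more luminous → Star Q.
L ratio = 10^(0.4 |ΔM|) = 10^3.621 = 4180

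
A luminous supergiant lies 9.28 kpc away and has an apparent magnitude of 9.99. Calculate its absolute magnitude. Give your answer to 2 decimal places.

M ≈ -4.85

d = 9.28 kpc = 9280 pc
5 log₁₀(d/10 pc) = 5 log₁₀(9280) − 5 = 14.838
M = m − 5 log₁₀(d/10) = 9.99 − 14.838 = -4.848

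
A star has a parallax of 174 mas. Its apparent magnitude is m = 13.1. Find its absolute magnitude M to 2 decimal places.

M ≈ 14.30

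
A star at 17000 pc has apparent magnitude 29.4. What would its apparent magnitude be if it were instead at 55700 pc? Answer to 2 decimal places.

m ≈ 31.98

Flux ∝ 1/d², so Δm = 5 log₁₀(d₂/d₁) = 5 log₁₀(55700/17000) = 2.577
m₂ = m₁ + Δm = 29.4 + (2.577) = 31.977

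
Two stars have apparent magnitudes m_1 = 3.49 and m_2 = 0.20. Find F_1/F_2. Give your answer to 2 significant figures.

F_1/F_2 ≈ 0.048

Δm = 3.49 − (0.20) = 3.29
Flux ratio = 10^(−0.4 Δm) = 10^(−0.4 × 3.29) = 10^-1.316 = 0.04831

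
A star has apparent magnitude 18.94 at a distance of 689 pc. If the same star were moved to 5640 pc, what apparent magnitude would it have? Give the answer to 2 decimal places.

m ≈ 23.51

Flux ∝ 1/d², so Δm = 5 log₁₀(d₂/d₁) = 5 log₁₀(5640/689) = 4.565
m₂ = m₁ + Δm = 18.94 + (4.565) = 23.505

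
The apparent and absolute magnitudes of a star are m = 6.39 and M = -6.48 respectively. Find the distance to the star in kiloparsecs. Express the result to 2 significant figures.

d ≈ 3.7 kpc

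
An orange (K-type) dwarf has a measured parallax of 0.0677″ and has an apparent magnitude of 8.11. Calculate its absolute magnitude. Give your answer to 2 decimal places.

d = 1/p = 1/0.0677″ = 14.77 pc
5 log₁₀(d/10 pc) = 5 log₁₀(14.77) − 5 = 0.847
M = m − 5 log₁₀(d/10) = 8.11 − 0.847 = 7.263

M ≈ 7.26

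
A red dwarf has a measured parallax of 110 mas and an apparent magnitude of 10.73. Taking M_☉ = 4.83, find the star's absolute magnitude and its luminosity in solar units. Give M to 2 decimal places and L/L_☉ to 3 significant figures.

M ≈ 10.94; L/L_☉ ≈ 3.61×10^-3

d = 1/p = 1000/110 mas = 9.091 pc
M = m − 5 log₁₀ d + 5 = 10.73 − 5·0.9586 + 5 = 10.937
M − M_☉ = 10.937 − 4.83 = 6.107
L/L_☉ = 10^(−0.4 × 6.107) = 3.608×10^-3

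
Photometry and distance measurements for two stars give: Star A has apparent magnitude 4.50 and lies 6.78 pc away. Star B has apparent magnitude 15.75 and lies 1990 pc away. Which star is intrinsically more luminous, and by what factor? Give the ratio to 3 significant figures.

Star B is more luminous, by a factor of 2.72.

Star A: M = m − 5 log₁₀ d + 5 = 4.50 − 5·0.8312 + 5 = 5.344
Star B: M = m − 5 log₁₀ d + 5 = 15.75 − 5·3.2989 + 5 = 4.256
ΔM = M_A − M_B = 5.344 − (4.256) = 1.088; smaller M is more luminous → Star B.
L ratio = 10^(0.4 |ΔM|) = 10^0.435 = 2.724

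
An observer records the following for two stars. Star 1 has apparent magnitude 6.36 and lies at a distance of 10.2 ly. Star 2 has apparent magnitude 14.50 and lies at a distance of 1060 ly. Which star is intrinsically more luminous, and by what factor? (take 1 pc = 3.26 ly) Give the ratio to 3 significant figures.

Star 2 is more luminous, by a factor of 5.99.

Star 1: d = 10.2 ly / 3.26 = 3.129 pc
Star 1: M = m − 5 log₁₀ d + 5 = 6.36 − 5·0.4954 + 5 = 8.883
Star 2: d = 1060 ly / 3.26 = 325.2 pc
Star 2: M = m − 5 log₁₀ d + 5 = 14.50 − 5·2.5121 + 5 = 6.940
ΔM = M_1 − M_2 = 8.883 − (6.940) = 1.944; smaller M is more luminous → Star 2.
L ratio = 10^(0.4 |ΔM|) = 10^0.777 = 5.990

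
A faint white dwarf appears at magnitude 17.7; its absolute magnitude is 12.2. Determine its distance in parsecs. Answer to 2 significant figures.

d ≈ 130 pc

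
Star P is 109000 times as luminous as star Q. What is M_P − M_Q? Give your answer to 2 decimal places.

Pogson: ΔM = −2.5 log₁₀(ratio) = −2.5 log₁₀(109000) = −2.5 × 5.0374 = -12.594
Star P is brighter, so it has the smaller magnitude: the difference is negative.

M_P − M_Q ≈ -12.59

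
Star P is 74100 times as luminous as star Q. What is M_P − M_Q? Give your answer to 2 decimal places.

M_P − M_Q ≈ -12.17

Pogson: ΔM = −2.5 log₁₀(ratio) = −2.5 log₁₀(74100) = −2.5 × 4.8698 = -12.175
Star P is brighter, so it has the smaller magnitude: the difference is negative.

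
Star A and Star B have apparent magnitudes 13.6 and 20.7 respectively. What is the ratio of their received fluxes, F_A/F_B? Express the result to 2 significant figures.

Magnitude difference = -7.1
Flux ratio = 10^(−0.4 Δm) = 10^(−0.4 × -7.1) = 10^2.840 = 691.8

F_A/F_B ≈ 690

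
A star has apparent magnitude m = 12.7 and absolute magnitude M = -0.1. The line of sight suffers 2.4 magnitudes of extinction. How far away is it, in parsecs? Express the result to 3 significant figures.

d ≈ 1200 pc

m − M = 5 log₁₀(d/10 pc) + A  ⇒  12.7 − (-0.1) − 2.4 = 5 log₁₀(d/10)
10.400 = 5 log₁₀(d/10)
log₁₀ d = (m − M − A)/5 + 1 = 3.0800
d = 10^3.0800 = 1202 pc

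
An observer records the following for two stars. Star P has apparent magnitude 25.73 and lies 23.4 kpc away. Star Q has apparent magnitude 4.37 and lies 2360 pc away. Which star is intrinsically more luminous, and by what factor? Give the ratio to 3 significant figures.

Star P: d = 23.4 kpc = 23400 pc
Star P: M = m − 5 log₁₀ d + 5 = 25.73 − 5·4.3692 + 5 = 8.884
Star Q: M = m − 5 log₁₀ d + 5 = 4.37 − 5·3.3729 + 5 = -7.495
ΔM = M_P − M_Q = 8.884 − (-7.495) = 16.378; smaller M is more luminous → Star Q.
L ratio = 10^(0.4 |ΔM|) = 10^6.551 = 3.560×10^6

Star Q is more luminous, by a factor of 3.56×10^6.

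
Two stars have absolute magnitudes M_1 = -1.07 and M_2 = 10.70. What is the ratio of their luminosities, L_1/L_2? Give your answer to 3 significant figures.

ΔM = M_1 − M_2 = -11.77
L_1/L_2 = 10^(−0.4 ΔM) = 10^4.708 = 51050

L_1/L_2 ≈ 51100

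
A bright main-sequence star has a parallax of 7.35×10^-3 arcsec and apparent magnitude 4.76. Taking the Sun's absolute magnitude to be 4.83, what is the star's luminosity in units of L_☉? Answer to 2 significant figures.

d = 1/p = 1/7.35×10^-3″ = 136.1 pc
M = m − 5 log₁₀ d + 5 = 4.76 − 5·2.1337 + 5 = -0.909
M − M_☉ = -0.909 − 4.83 = -5.739
L/L_☉ = 10^(−0.4 × -5.739) = 197.4

L/L_☉ ≈ 200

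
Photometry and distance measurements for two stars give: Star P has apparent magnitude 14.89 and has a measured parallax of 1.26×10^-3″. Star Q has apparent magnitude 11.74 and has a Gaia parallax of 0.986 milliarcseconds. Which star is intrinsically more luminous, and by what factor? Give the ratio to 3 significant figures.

Star P: d = 1/p = 1/1.26×10^-3″ = 793.7 pc
Star P: M = m − 5 log₁₀ d + 5 = 14.89 − 5·2.8996 + 5 = 5.392
Star Q: p = 0.986 mas = 9.86×10^-4″ → d = 1/p = 1014 pc
Star Q: M = m − 5 log₁₀ d + 5 = 11.74 − 5·3.0061 + 5 = 1.709
ΔM = M_P − M_Q = 5.392 − (1.709) = 3.682; smaller M is more luminous → Star Q.
L ratio = 10^(0.4 |ΔM|) = 10^1.473 = 29.72

Star Q is more luminous, by a factor of 29.7.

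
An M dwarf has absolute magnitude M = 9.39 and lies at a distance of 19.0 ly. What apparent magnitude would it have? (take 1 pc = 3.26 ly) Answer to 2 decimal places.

m ≈ 8.22

d = 19.0 ly / 3.26 = 5.828 pc
m = M + 5 log₁₀ d − 5 = 9.39 + 5·0.7655 − 5 = 8.218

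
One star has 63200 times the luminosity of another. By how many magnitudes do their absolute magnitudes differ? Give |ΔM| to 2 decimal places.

|ΔM| ≈ 12.00

Pogson: ΔM = −2.5 log₁₀(ratio) = −2.5 log₁₀(63200) = −2.5 × 4.8007 = -12.002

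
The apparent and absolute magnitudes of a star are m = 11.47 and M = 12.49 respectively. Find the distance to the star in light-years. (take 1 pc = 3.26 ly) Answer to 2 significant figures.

μ = m − M = -1.020
m − M = 5 log₁₀ d − 5
log₁₀ d = (m − M)/5 + 1 = 0.7960
d = 10^0.7960 = 6.252 pc
= 20.38 ly

d ≈ 20 ly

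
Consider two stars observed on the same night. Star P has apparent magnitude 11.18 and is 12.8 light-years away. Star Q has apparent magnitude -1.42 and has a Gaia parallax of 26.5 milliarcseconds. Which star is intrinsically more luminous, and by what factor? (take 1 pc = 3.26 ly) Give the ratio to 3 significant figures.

Star Q is more luminous, by a factor of 1.01×10^7.

Star P: d = 12.8 ly / 3.26 = 3.926 pc
Star P: M = m − 5 log₁₀ d + 5 = 11.18 − 5·0.5940 + 5 = 13.210
Star Q: p = 26.5 mas = 0.0265″ → d = 1/p = 37.74 pc
Star Q: M = m − 5 log₁₀ d + 5 = -1.42 − 5·1.5768 + 5 = -4.304
ΔM = M_P − M_Q = 13.210 − (-4.304) = 17.514; smaller M is more luminous → Star Q.
L ratio = 10^(0.4 |ΔM|) = 10^7.006 = 1.013×10^7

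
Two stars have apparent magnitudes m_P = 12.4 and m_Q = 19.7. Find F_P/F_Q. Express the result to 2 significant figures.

Δm = 12.4 − (19.7) = -7.3
Flux ratio = 10^(−0.4 Δm) = 10^(−0.4 × -7.3) = 10^2.920 = 831.8

F_P/F_Q ≈ 830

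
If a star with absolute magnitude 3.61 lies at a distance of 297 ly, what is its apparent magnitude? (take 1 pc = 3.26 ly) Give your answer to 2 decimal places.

d = 297 ly / 3.26 = 91.10 pc
m = M + 5 log₁₀ d − 5 = 3.61 + 5·1.9595 − 5 = 8.408

m ≈ 8.41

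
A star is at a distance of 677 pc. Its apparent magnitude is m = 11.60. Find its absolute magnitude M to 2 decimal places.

5 log₁₀(d/10 pc) = 5 log₁₀(677.0) − 5 = 9.153
M = m − 5 log₁₀(d/10) = 11.60 − 9.153 = 2.447

M ≈ 2.45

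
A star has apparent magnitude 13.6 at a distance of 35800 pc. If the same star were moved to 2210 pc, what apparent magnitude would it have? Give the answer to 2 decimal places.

Flux ∝ 1/d², so Δm = 5 log₁₀(d₂/d₁) = 5 log₁₀(2210/35800) = -6.047
m₂ = m₁ + Δm = 13.6 + (-6.047) = 7.553

m ≈ 7.55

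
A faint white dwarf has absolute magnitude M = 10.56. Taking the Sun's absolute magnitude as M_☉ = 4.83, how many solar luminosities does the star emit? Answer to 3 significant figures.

L/L_☉ ≈ 5.11×10^-3

M − M_☉ = 10.56 − 4.83 = 5.730
L/L_☉ = 10^(−0.4 (M − M_☉)) = 10^-2.292 = 5.105×10^-3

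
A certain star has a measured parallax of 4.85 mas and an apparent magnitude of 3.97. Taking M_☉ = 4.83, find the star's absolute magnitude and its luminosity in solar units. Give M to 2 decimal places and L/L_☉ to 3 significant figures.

d = 1/p = 1000/4.85 mas = 206.2 pc
M = m − 5 log₁₀ d + 5 = 3.97 − 5·2.3143 + 5 = -2.601
M − M_☉ = -2.601 − 4.83 = -7.431
L/L_☉ = 10^(−0.4 × -7.431) = 938.7

M ≈ -2.60; L/L_☉ ≈ 939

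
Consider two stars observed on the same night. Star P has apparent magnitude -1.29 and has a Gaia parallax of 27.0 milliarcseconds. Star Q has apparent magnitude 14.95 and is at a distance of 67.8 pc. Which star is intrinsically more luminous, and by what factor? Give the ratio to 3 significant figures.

Star P is more luminous, by a factor of 935000.

Star P: p = 27.0 mas = 0.0270″ → d = 1/p = 37.04 pc
Star P: M = m − 5 log₁₀ d + 5 = -1.29 − 5·1.5686 + 5 = -4.133
Star Q: M = m − 5 log₁₀ d + 5 = 14.95 − 5·1.8312 + 5 = 10.794
ΔM = M_P − M_Q = -4.133 − (10.794) = -14.927; smaller M is more luminous → Star P.
L ratio = 10^(0.4 |ΔM|) = 10^5.971 = 935000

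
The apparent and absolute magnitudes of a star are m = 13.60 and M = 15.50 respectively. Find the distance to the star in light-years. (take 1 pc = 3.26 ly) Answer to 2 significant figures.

d ≈ 14 ly

μ = m − M = -1.900
m − M = 5 log₁₀ d − 5
log₁₀ d = (m − M)/5 + 1 = 0.6200
d = 10^0.6200 = 4.169 pc
= 13.59 ly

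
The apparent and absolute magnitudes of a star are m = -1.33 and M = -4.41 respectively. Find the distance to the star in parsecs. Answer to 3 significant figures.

d ≈ 41.3 pc

Distance modulus: m − M = -1.33 − (-4.41) = 3.080
m − M = 5 log₁₀ d − 5
log₁₀ d = (m − M)/5 + 1 = 1.6160
d = 10^1.6160 = 41.30 pc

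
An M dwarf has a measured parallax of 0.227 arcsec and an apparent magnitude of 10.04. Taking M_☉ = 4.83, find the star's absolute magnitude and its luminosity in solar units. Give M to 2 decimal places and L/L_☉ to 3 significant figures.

d = 1/p = 1/0.227″ = 4.405 pc
M = m − 5 log₁₀ d + 5 = 10.04 − 5·0.6440 + 5 = 11.820
M − M_☉ = 11.820 − 4.83 = 6.990
L/L_☉ = 10^(−0.4 × 6.990) = 1.599×10^-3

M ≈ 11.82; L/L_☉ ≈ 1.60×10^-3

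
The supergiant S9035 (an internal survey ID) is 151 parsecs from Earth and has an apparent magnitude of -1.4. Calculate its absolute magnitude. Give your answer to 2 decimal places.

5 log₁₀(d/10 pc) = 5 log₁₀(151.0) − 5 = 5.895
M = m − 5 log₁₀(d/10) = -1.4 − 5.895 = -7.295

M ≈ -7.29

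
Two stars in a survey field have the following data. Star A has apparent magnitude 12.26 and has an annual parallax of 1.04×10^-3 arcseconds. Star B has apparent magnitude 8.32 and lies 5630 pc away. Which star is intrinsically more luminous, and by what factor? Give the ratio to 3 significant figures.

Star A: d = 1/p = 1/1.04×10^-3″ = 961.5 pc
Star A: M = m − 5 log₁₀ d + 5 = 12.26 − 5·2.9830 + 5 = 2.345
Star B: M = m − 5 log₁₀ d + 5 = 8.32 − 5·3.7505 + 5 = -5.433
ΔM = M_A − M_B = 2.345 − (-5.433) = 7.778; smaller M is more luminous → Star B.
L ratio = 10^(0.4 |ΔM|) = 10^3.111 = 1291

Star B is more luminous, by a factor of 1290.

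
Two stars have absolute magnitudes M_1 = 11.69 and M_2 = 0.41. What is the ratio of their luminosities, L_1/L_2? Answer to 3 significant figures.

ΔM = M_1 − M_2 = 11.28
L_1/L_2 = 10^(−0.4 ΔM) = 10^-4.512 = 3.076×10^-5

L_1/L_2 ≈ 3.08×10^-5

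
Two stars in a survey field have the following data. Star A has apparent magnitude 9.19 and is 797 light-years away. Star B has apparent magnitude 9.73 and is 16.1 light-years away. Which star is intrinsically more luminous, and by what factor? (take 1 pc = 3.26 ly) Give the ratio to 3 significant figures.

Star A is more luminous, by a factor of 4030.

Star A: d = 797 ly / 3.26 = 244.5 pc
Star A: M = m − 5 log₁₀ d + 5 = 9.19 − 5·2.3882 + 5 = 2.249
Star B: d = 16.1 ly / 3.26 = 4.939 pc
Star B: M = m − 5 log₁₀ d + 5 = 9.73 − 5·0.6936 + 5 = 11.262
ΔM = M_A − M_B = 2.249 − (11.262) = -9.013; smaller M is more luminous → Star A.
L ratio = 10^(0.4 |ΔM|) = 10^3.605 = 4030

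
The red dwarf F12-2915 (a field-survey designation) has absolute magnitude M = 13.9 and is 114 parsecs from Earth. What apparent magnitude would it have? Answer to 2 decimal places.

m ≈ 19.18

m = M + 5 log₁₀ d − 5 = 13.9 + 5·2.0569 − 5 = 19.185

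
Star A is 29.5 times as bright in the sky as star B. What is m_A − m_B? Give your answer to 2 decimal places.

Pogson: Δm = −2.5 log₁₀(ratio) = −2.5 log₁₀(29.5) = −2.5 × 1.4698 = -3.675
Star A is brighter, so it has the smaller magnitude: the difference is negative.

m_A − m_B ≈ -3.67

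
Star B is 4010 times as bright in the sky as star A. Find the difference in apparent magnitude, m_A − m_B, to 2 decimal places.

m_A − m_B ≈ 9.01

Pogson: Δm = −2.5 log₁₀(ratio) = −2.5 log₁₀(4010) = −2.5 × 3.6031 = -9.008
Star B is brighter so has the smaller magnitude: m_A − m_B is positive.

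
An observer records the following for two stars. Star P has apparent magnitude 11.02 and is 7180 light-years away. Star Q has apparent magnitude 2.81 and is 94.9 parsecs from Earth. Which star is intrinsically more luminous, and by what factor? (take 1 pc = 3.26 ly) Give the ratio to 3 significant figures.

Star Q is more luminous, by a factor of 3.57.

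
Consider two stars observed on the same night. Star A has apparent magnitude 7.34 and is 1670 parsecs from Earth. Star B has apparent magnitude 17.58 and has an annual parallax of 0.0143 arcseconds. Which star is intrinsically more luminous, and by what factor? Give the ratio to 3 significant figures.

Star A is more luminous, by a factor of 7.11×10^6.

Star A: M = m − 5 log₁₀ d + 5 = 7.34 − 5·3.2227 + 5 = -3.774
Star B: d = 1/p = 1/0.0143″ = 69.93 pc
Star B: M = m − 5 log₁₀ d + 5 = 17.58 − 5·1.8447 + 5 = 13.357
ΔM = M_A − M_B = -3.774 − (13.357) = -17.130; smaller M is more luminous → Star A.
L ratio = 10^(0.4 |ΔM|) = 10^6.852 = 7.114×10^6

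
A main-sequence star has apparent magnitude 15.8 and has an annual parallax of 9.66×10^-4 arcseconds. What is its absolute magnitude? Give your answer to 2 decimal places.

d = 1/p = 1/9.66×10^-4″ = 1035 pc
5 log₁₀(d/10 pc) = 5 log₁₀(1035) − 5 = 10.075
M = m − 5 log₁₀(d/10) = 15.8 − 10.075 = 5.725

M ≈ 5.72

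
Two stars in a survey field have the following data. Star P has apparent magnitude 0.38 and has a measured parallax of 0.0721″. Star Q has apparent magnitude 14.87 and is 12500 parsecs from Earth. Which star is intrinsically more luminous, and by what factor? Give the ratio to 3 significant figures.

Star P: d = 1/p = 1/0.0721″ = 13.87 pc
Star P: M = m − 5 log₁₀ d + 5 = 0.38 − 5·1.1421 + 5 = -0.330
Star Q: M = m − 5 log₁₀ d + 5 = 14.87 − 5·4.0969 + 5 = -0.615
ΔM = M_P − M_Q = -0.330 − (-0.615) = 0.284; smaller M is more luminous → Star Q.
L ratio = 10^(0.4 |ΔM|) = 10^0.114 = 1.299

Star Q is more luminous, by a factor of 1.30.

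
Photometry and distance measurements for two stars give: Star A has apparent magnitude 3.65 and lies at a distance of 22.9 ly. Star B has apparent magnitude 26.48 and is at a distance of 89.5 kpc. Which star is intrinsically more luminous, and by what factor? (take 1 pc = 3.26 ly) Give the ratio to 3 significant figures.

Star A: d = 22.9 ly / 3.26 = 7.025 pc
Star A: M = m − 5 log₁₀ d + 5 = 3.65 − 5·0.8466 + 5 = 4.417
Star B: d = 89.5 kpc = 89500 pc
Star B: M = m − 5 log₁₀ d + 5 = 26.48 − 5·4.9518 + 5 = 6.721
ΔM = M_A − M_B = 4.417 − (6.721) = -2.304; smaller M is more luminous → Star A.
L ratio = 10^(0.4 |ΔM|) = 10^0.922 = 8.348

Star A is more luminous, by a factor of 8.35.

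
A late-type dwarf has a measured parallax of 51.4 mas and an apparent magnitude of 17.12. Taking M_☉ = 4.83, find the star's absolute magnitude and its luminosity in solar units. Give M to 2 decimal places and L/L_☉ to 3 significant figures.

M ≈ 15.67; L/L_☉ ≈ 4.59×10^-5

d = 1/p = 1000/51.4 mas = 19.46 pc
M = m − 5 log₁₀ d + 5 = 17.12 − 5·1.2890 + 5 = 15.675
M − M_☉ = 15.675 − 4.83 = 10.845
L/L_☉ = 10^(−0.4 × 10.845) = 4.593×10^-5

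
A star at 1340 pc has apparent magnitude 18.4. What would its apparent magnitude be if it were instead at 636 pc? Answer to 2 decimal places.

m ≈ 16.78

Flux ∝ 1/d², so Δm = 5 log₁₀(d₂/d₁) = 5 log₁₀(636/1340) = -1.618
m₂ = m₁ + Δm = 18.4 + (-1.618) = 16.782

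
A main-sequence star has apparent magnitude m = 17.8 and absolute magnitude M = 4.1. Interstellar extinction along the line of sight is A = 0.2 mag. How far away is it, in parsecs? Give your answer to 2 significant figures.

d ≈ 5000 pc

m − M = 5 log₁₀(d/10 pc) + A  ⇒  17.8 − (4.1) − 0.2 = 5 log₁₀(d/10)
13.500 = 5 log₁₀(d/10)
log₁₀ d = (m − M − A)/5 + 1 = 3.7000
d = 10^3.7000 = 5012 pc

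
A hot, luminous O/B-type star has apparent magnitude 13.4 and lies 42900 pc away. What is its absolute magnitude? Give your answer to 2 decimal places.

M ≈ -4.76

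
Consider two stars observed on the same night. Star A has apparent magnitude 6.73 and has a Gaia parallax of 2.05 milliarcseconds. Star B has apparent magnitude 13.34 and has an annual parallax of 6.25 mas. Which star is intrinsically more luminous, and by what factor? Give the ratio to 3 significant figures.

Star A is more luminous, by a factor of 4090.

Star A: p = 2.05 mas = 2.05×10^-3″ → d = 1/p = 487.8 pc
Star A: M = m − 5 log₁₀ d + 5 = 6.73 − 5·2.6882 + 5 = -1.711
Star B: p = 6.25 mas = 6.25×10^-3″ → d = 1/p = 160.0 pc
Star B: M = m − 5 log₁₀ d + 5 = 13.34 − 5·2.2041 + 5 = 7.319
ΔM = M_A − M_B = -1.711 − (7.319) = -9.031; smaller M is more luminous → Star A.
L ratio = 10^(0.4 |ΔM|) = 10^3.612 = 4095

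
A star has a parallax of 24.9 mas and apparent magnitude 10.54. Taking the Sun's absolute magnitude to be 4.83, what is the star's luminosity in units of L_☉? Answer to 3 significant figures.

d = 1/p = 1000/24.9 mas = 40.16 pc
M = m − 5 log₁₀ d + 5 = 10.54 − 5·1.6038 + 5 = 7.521
M − M_☉ = 7.521 − 4.83 = 2.691
L/L_☉ = 10^(−0.4 × 2.691) = 0.08387

L/L_☉ ≈ 0.0839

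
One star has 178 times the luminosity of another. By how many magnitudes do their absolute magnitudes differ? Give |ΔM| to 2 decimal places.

|ΔM| ≈ 5.63

Pogson: ΔM = −2.5 log₁₀(ratio) = −2.5 log₁₀(178) = −2.5 × 2.2504 = -5.626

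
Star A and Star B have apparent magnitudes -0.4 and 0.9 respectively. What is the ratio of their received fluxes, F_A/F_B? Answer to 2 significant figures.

F_A/F_B ≈ 3.3

Magnitude difference = -1.3
Flux ratio = 10^(−0.4 Δm) = 10^(−0.4 × -1.3) = 10^0.520 = 3.311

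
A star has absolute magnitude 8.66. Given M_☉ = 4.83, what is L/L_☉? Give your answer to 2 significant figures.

L/L_☉ ≈ 0.029

M − M_☉ = 8.66 − 4.83 = 3.830
L/L_☉ = 10^(−0.4 (M − M_☉)) = 10^-1.532 = 0.02938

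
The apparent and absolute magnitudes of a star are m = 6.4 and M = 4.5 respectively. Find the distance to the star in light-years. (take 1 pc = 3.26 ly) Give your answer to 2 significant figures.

d ≈ 78 ly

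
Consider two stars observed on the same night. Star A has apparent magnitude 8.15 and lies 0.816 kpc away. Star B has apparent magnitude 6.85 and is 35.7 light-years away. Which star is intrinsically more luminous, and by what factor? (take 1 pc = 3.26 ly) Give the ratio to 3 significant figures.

Star A: d = 0.816 kpc = 816.0 pc
Star A: M = m − 5 log₁₀ d + 5 = 8.15 − 5·2.9117 + 5 = -1.408
Star B: d = 35.7 ly / 3.26 = 10.95 pc
Star B: M = m − 5 log₁₀ d + 5 = 6.85 − 5·1.0395 + 5 = 6.653
ΔM = M_A − M_B = -1.408 − (6.653) = -8.061; smaller M is more luminous → Star A.
L ratio = 10^(0.4 |ΔM|) = 10^3.224 = 1677

Star A is more luminous, by a factor of 1680.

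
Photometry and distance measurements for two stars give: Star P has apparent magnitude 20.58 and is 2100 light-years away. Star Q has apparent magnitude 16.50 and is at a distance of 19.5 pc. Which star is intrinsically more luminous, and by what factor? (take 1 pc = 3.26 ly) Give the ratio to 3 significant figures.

Star P: d = 2100 ly / 3.26 = 644.2 pc
Star P: M = m − 5 log₁₀ d + 5 = 20.58 − 5·2.8090 + 5 = 11.535
Star Q: M = m − 5 log₁₀ d + 5 = 16.50 − 5·1.2900 + 5 = 15.050
ΔM = M_P − M_Q = 11.535 − (15.050) = -3.515; smaller M is more luminous → Star P.
L ratio = 10^(0.4 |ΔM|) = 10^1.406 = 25.46

Star P is more luminous, by a factor of 25.5.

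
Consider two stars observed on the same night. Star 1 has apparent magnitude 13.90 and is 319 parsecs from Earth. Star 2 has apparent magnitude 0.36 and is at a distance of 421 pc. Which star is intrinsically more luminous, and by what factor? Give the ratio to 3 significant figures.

Star 2 is more luminous, by a factor of 454000.

Star 1: M = m − 5 log₁₀ d + 5 = 13.90 − 5·2.5038 + 5 = 6.381
Star 2: M = m − 5 log₁₀ d + 5 = 0.36 − 5·2.6243 + 5 = -7.761
ΔM = M_1 − M_2 = 6.381 − (-7.761) = 14.142; smaller M is more luminous → Star 2.
L ratio = 10^(0.4 |ΔM|) = 10^5.657 = 453900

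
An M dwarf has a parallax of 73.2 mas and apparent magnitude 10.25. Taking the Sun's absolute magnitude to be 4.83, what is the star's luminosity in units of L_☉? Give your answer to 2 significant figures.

d = 1/p = 1000/73.2 mas = 13.66 pc
M = m − 5 log₁₀ d + 5 = 10.25 − 5·1.1355 + 5 = 9.573
M − M_☉ = 9.573 − 4.83 = 4.743
L/L_☉ = 10^(−0.4 × 4.743) = 0.01268

L/L_☉ ≈ 0.013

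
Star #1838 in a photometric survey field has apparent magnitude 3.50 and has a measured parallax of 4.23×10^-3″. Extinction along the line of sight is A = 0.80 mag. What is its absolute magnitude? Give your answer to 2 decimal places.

d = 1/p = 1/4.23×10^-3″ = 236.4 pc
5 log₁₀(d/10 pc) = 5 log₁₀(236.4) − 5 = 6.868
M = m − 5 log₁₀(d/10) − A = 3.50 − 6.868 − 0.80 = -4.168

M ≈ -4.17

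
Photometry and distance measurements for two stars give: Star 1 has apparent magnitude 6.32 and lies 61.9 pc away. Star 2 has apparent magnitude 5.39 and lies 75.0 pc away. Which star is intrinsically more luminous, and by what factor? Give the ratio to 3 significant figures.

Star 2 is more luminous, by a factor of 3.46.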